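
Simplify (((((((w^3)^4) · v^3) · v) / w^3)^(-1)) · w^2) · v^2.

v^(-2)·w^(-7)

(((((((w^3)^4) · v^3) · v) / w^3)^(-1)) · w^2) · v^2
= (((((((w^3)^4) · v^3) · v)^(-1)) / ((w^3)^(-1))) · w^2) · v^2    [power of a quotient]
= (((((((w^3)^4) · v^3)^(-1)) · (v^(-1))) / ((w^3)^(-1))) · w^2) · v^2    [power of a product]
= (((((((w^3)^4)^(-1)) · ((v^3)^(-1))) · (v^(-1))) / ((w^3)^(-1))) · w^2) · v^2    [power of a product]
= ((((((w^3)^(-4)) · ((v^3)^(-1))) · (v^(-1))) / ((w^3)^(-1))) · w^2) · v^2    [power of a power]
= ((((w^(-12) · ((v^3)^(-1))) · (v^(-1))) / ((w^3)^(-1))) · w^2) · v^2    [power of a power]
= ((((w^(-12) · v^(-3)) · (v^(-1))) / ((w^3)^(-1))) · w^2) · v^2    [power of a power]
= ((((w^(-12) · v^(-3)) · v^(-1)) / w^(-3)) · w^2) · v^2    [power of a power]
= v^(-2)·w^(-7)    [quotient of powers; product of powers]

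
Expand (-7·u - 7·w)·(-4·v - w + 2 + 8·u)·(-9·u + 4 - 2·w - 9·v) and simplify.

(-7·u - 7·w)·(-4·v - w + 2 + 8·u)·(-9·u + 4 - 2·w - 9·v)
= (28·u·v + 7·u·w - 14·u - 56·u^2 + 28·v·w + 7·w^2 - 14·w - 56·u·w)·(-9·u + 4 - 2·w - 9·v)    [distributive law]
= (28·u·v - 49·u·w - 14·u - 56·u^2 + 28·v·w + 7·w^2 - 14·w)·(-9·u + 4 - 2·w - 9·v)    [combine like terms]
= -252·u^2·v + 112·u·v - 56·u·v·w - 252·u·v^2 + 441·u^2·w - 196·u·w + 98·u·w^2 + 441·u·v·w + 126·u^2 - 56·u + 28·u·w + 126·u·v + 504·u^3 - 224·u^2 + 112·u^2·w + 504·u^2·v - 252·u·v·w + 112·v·w - 56·v·w^2 - 252·v^2·w - 63·u·w^2 + 28·w^2 - 14·w^3 - 63·v·w^2 + 126·u·w - 56·w + 28·w^2 + 126·v·w    [distributive law]
= 252·u^2·v + 238·u·v + 133·u·v·w - 252·u·v^2 + 553·u^2·w - 42·u·w + 35·u·w^2 - 98·u^2 - 56·u + 504·u^3 + 238·v·w - 119·v·w^2 - 252·v^2·w + 56·w^2 - 14·w^3 - 56·w    [combine like terms]

252·u^2·v + 238·u·v + 133·u·v·w - 252·u·v^2 + 553·u^2·w - 42·u·w + 35·u·w^2 - 98·u^2 - 56·u + 504·u^3 + 238·v·w - 119·v·w^2 - 252·v^2·w + 56·w^2 - 14·w^3 - 56·w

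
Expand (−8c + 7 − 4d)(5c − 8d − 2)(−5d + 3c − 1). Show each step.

332c^2d − 120c^3 + 193c^2 − 124cd^2 − 443cd − 93c + 208d^2 + 118d + 14 − 160d^3

(−8c + 7 − 4d)(5c − 8d − 2)(−5d + 3c − 1)
= (−40c^2 + 64cd + 16c + 35c − 56d − 14 − 20cd + 32d^2 + 8d)(−5d + 3c − 1)    [distributive law]
= (−40c^2 + 44cd + 51c − 48d − 14 + 32d^2)(−5d + 3c − 1)    [combine like terms]
= 200c^2d − 120c^3 + 40c^2 − 220cd^2 + 132c^2d − 44cd − 255cd + 153c^2 − 51c + 240d^2 − 144cd + 48d + 70d − 42c + 14 − 160d^3 + 96cd^2 − 32d^2    [distributive law]
= 332c^2d − 120c^3 + 193c^2 − 124cd^2 − 443cd − 93c + 208d^2 + 118d + 14 − 160d^3    [combine like terms]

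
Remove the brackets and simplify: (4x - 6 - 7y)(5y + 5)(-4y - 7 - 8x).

(4x - 6 - 7y)(5y + 5)(-4y - 7 - 8x)
= (20xy + 20x - 30y - 30 - 35y^2 - 35y)(-4y - 7 - 8x)    [distributive law]
= (20xy + 20x - 65y - 30 - 35y^2)(-4y - 7 - 8x)    [combine like terms]
= -80xy^2 - 140xy - 160x^2y - 80xy - 140x - 160x^2 + 260y^2 + 455y + 520xy + 120y + 210 + 240x + 140y^3 + 245y^2 + 280xy^2    [distributive law]
= 200xy^2 + 300xy - 160x^2y + 100x - 160x^2 + 505y^2 + 575y + 210 + 140y^3    [combine like terms]

200xy^2 + 300xy - 160x^2y + 100x - 160x^2 + 505y^2 + 575y + 210 + 140y^3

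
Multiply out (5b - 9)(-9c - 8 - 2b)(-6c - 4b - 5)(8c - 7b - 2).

2160bc^3 + 30b^2c^2 + 3126bc^2 - 1360b^3c + 393b^2c + 4369bc - 1046b^3 + 970b^2 + 2876b - 280b^4 - 3888c^3 - 5724c^2 - 1206c + 720

(5b - 9)(-9c - 8 - 2b)(-6c - 4b - 5)(8c - 7b - 2)
= (-45bc - 40b - 10b^2 + 81c + 72 + 18b)(-6c - 4b - 5)(8c - 7b - 2)    [distributive law]
= (-45bc - 22b - 10b^2 + 81c + 72)(-6c - 4b - 5)(8c - 7b - 2)    [combine like terms]
= (270bc^2 + 180b^2c + 225bc + 132bc + 88b^2 + 110b + 60b^2c + 40b^3 + 50b^2 - 486c^2 - 324bc - 405c - 432c - 288b - 360)(8c - 7b - 2)    [distributive law]
= (270bc^2 + 240b^2c + 33bc + 138b^2 - 178b + 40b^3 - 486c^2 - 837c - 360)(8c - 7b - 2)    [combine like terms]
= 2160bc^3 - 1890b^2c^2 - 540bc^2 + 1920b^2c^2 - 1680b^3c - 480b^2c + 264bc^2 - 231b^2c - 66bc + 1104b^2c - 966b^3 - 276b^2 - 1424bc + 1246b^2 + 356b + 320b^3c - 280b^4 - 80b^3 - 3888c^3 + 3402bc^2 + 972c^2 - 6696c^2 + 5859bc + 1674c - 2880c + 2520b + 720    [distributive law]
= 2160bc^3 + 30b^2c^2 + 3126bc^2 - 1360b^3c + 393b^2c + 4369bc - 1046b^3 + 970b^2 + 2876b - 280b^4 - 3888c^3 - 5724c^2 - 1206c + 720    [combine like terms]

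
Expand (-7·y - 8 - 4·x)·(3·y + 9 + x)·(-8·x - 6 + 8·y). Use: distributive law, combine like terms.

(-7·y - 8 - 4·x)·(3·y + 9 + x)·(-8·x - 6 + 8·y)
= (-21·y^2 - 63·y - 7·x·y - 24·y - 72 - 8·x - 12·x·y - 36·x - 4·x^2)·(-8·x - 6 + 8·y)    [distributive law]
= (-21·y^2 - 87·y - 19·x·y - 72 - 44·x - 4·x^2)·(-8·x - 6 + 8·y)    [combine like terms]
= 168·x·y^2 + 126·y^2 - 168·y^3 + 696·x·y + 522·y - 696·y^2 + 152·x^2·y + 114·x·y - 152·x·y^2 + 576·x + 432 - 576·y + 352·x^2 + 264·x - 352·x·y + 32·x^3 + 24·x^2 - 32·x^2·y    [distributive law]
= 16·x·y^2 - 570·y^2 - 168·y^3 + 458·x·y - 54·y + 120·x^2·y + 840·x + 432 + 376·x^2 + 32·x^3    [combine like terms]

16·x·y^2 - 570·y^2 - 168·y^3 + 458·x·y - 54·y + 120·x^2·y + 840·x + 432 + 376·x^2 + 32·x^3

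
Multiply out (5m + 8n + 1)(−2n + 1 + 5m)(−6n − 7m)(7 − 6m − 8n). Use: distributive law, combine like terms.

556mn^2 + 3288m^2n^2 − 32mn^3 − 1348m^2n + 3560m^3n − 622mn − 448m^2 − 805m^3 + 1050m^4 + 960n^3 − 768n^4 − 204n^2 − 42n − 49m

(5m + 8n + 1)(−2n + 1 + 5m)(−6n − 7m)(7 − 6m − 8n)
= (−10mn + 5m + 25m^2 − 16n^2 + 8n + 40mn − 2n + 1 + 5m)(−6n − 7m)(7 − 6m − 8n)    [distributive law]
= (30mn + 10m + 25m^2 − 16n^2 + 6n + 1)(−6n − 7m)(7 − 6m − 8n)    [combine like terms]
= (−180mn^2 − 210m^2n − 60mn − 70m^2 − 150m^2n − 175m^3 + 96n^3 + 112mn^2 − 36n^2 − 42mn − 6n − 7m)(7 − 6m − 8n)    [distributive law]
= (−68mn^2 − 360m^2n − 102mn − 70m^2 − 175m^3 + 96n^3 − 36n^2 − 6n − 7m)(7 − 6m − 8n)    [combine like terms]
= −476mn^2 + 408m^2n^2 + 544mn^3 − 2520m^2n + 2160m^3n + 2880m^2n^2 − 714mn + 612m^2n + 816mn^2 − 490m^2 + 420m^3 + 560m^2n − 1225m^3 + 1050m^4 + 1400m^3n + 672n^3 − 576mn^3 − 768n^4 − 252n^2 + 216mn^2 + 288n^3 − 42n + 36mn + 48n^2 − 49m + 42m^2 + 56mn    [distributive law]
= 556mn^2 + 3288m^2n^2 − 32mn^3 − 1348m^2n + 3560m^3n − 622mn − 448m^2 − 805m^3 + 1050m^4 + 960n^3 − 768n^4 − 204n^2 − 42n − 49m    [combine like terms]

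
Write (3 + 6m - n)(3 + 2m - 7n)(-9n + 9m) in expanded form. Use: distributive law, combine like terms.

-81n + 81m - 432mn + 216m^2 + 216n^2 - 504m^2n + 108m^3 + 459mn^2 - 63n^3

(3 + 6m - n)(3 + 2m - 7n)(-9n + 9m)
= (9 + 6m - 21n + 18m + 12m^2 - 42mn - 3n - 2mn + 7n^2)(-9n + 9m)    [distributive law]
= (9 + 24m - 24n + 12m^2 - 44mn + 7n^2)(-9n + 9m)    [combine like terms]
= -81n + 81m - 216mn + 216m^2 + 216n^2 - 216mn - 108m^2n + 108m^3 + 396mn^2 - 396m^2n - 63n^3 + 63mn^2    [distributive law]
= -81n + 81m - 432mn + 216m^2 + 216n^2 - 504m^2n + 108m^3 + 459mn^2 - 63n^3    [combine like terms]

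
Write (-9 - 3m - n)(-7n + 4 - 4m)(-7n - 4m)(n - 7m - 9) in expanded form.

28n^3 + 4314mn^2 + 3969n^2 + 4388m^2n + 2016mn - 2268n - 144m^2 - 1296m + 1104m^3 + 140mn^3 + 1237m^2n^2 + 1240m^3n + 336m^4 - 49n^4

(-9 - 3m - n)(-7n + 4 - 4m)(-7n - 4m)(n - 7m - 9)
= (63n - 36 + 36m + 21mn - 12m + 12m^2 + 7n^2 - 4n + 4mn)(-7n - 4m)(n - 7m - 9)    [distributive law]
= (59n - 36 + 24m + 25mn + 12m^2 + 7n^2)(-7n - 4m)(n - 7m - 9)    [combine like terms]
= (-413n^2 - 236mn + 252n + 144m - 168mn - 96m^2 - 175mn^2 - 100m^2n - 84m^2n - 48m^3 - 49n^3 - 28mn^2)(n - 7m - 9)    [distributive law]
= (-413n^2 - 404mn + 252n + 144m - 96m^2 - 203mn^2 - 184m^2n - 48m^3 - 49n^3)(n - 7m - 9)    [combine like terms]
= -413n^3 + 2891mn^2 + 3717n^2 - 404mn^2 + 2828m^2n + 3636mn + 252n^2 - 1764mn - 2268n + 144mn - 1008m^2 - 1296m - 96m^2n + 672m^3 + 864m^2 - 203mn^3 + 1421m^2n^2 + 1827mn^2 - 184m^2n^2 + 1288m^3n + 1656m^2n - 48m^3n + 336m^4 + 432m^3 - 49n^4 + 343mn^3 + 441n^3    [distributive law]
= 28n^3 + 4314mn^2 + 3969n^2 + 4388m^2n + 2016mn - 2268n - 144m^2 - 1296m + 1104m^3 + 140mn^3 + 1237m^2n^2 + 1240m^3n + 336m^4 - 49n^4    [combine like terms]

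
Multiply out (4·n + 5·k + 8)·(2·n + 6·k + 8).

(4·n + 5·k + 8)·(2·n + 6·k + 8)
= 8·n^2 + 24·k·n + 32·n + 10·k·n + 30·k^2 + 40·k + 16·n + 48·k + 64    [distributive law]
= 8·n^2 + 34·k·n + 48·n + 30·k^2 + 88·k + 64    [combine like terms]

8·n^2 + 34·k·n + 48·n + 30·k^2 + 88·k + 64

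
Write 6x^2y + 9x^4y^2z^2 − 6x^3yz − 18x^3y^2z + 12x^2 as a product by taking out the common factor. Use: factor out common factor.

6x^2y + 9x^4y^2z^2 − 6x^3yz − 18x^3y^2z + 12x^2
= 3(2x^2y + 3x^4y^2z^2 − 2x^3yz − 6x^3y^2z + 4x^2)    [factor out 3]
= 3x^2(2y + 3x^2y^2z^2 − 2xyz − 6xy^2z + 4)    [factor out x^2]

3x^2(2y + 3x^2y^2z^2 − 2xyz − 6xy^2z + 4)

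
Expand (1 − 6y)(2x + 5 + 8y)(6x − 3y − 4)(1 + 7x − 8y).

166x^2 + 84x^3 − 798x^2y + 245xy + 2274xy^2 − 118x + 233y − 326y^2 − 20 − 1920y^3 − 504x^3y − 1188x^2y^2 + 3024xy^3 − 1152y^4

(1 − 6y)(2x + 5 + 8y)(6x − 3y − 4)(1 + 7x − 8y)
= (2x + 5 + 8y − 12xy − 30y − 48y^2)(6x − 3y − 4)(1 + 7x − 8y)    [distributive law]
= (2x + 5 − 22y − 12xy − 48y^2)(6x − 3y − 4)(1 + 7x − 8y)    [combine like terms]
= (12x^2 − 6xy − 8x + 30x − 15y − 20 − 132xy + 66y^2 + 88y − 72x^2y + 36xy^2 + 48xy − 288xy^2 + 144y^3 + 192y^2)(1 + 7x − 8y)    [distributive law]
= (12x^2 − 90xy + 22x + 73y − 20 + 258y^2 − 72x^2y − 252xy^2 + 144y^3)(1 + 7x − 8y)    [combine like terms]
= 12x^2 + 84x^3 − 96x^2y − 90xy − 630x^2y + 720xy^2 + 22x + 154x^2 − 176xy + 73y + 511xy − 584y^2 − 20 − 140x + 160y + 258y^2 + 1806xy^2 − 2064y^3 − 72x^2y − 504x^3y + 576x^2y^2 − 252xy^2 − 1764x^2y^2 + 2016xy^3 + 144y^3 + 1008xy^3 − 1152y^4    [distributive law]
= 166x^2 + 84x^3 − 798x^2y + 245xy + 2274xy^2 − 118x + 233y − 326y^2 − 20 − 1920y^3 − 504x^3y − 1188x^2y^2 + 3024xy^3 − 1152y^4    [combine like terms]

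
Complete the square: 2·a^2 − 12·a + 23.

2(a − 3)^2 + 5

2·a^2 − 12·a + 23
= 2(a^2 − 6·a) + 23    [factor out 2 from the a-terms]
= 2(a^2 − 6·a + 9 − 9) + 23    [add and subtract 9 inside the bracket]
= 2(a − 3)^2 − 18 + 23    [perfect-square identity]
= 2(a − 3)^2 + 5    [combine constants]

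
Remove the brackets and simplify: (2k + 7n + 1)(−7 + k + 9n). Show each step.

−13k + 2k^2 + 25kn − 40n + 63n^2 − 7

(2k + 7n + 1)(−7 + k + 9n)
= −14k + 2k^2 + 18kn − 49n + 7kn + 63n^2 − 7 + k + 9n    [distributive law]
= −13k + 2k^2 + 25kn − 40n + 63n^2 − 7    [combine like terms]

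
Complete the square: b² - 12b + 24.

(b - 6)² - 12

b² - 12b + 24
= b² - 12b + 36 - 36 + 24    [add and subtract 36]
= (b - 6)² - 36 + 24    [perfect-square identity]
= (b - 6)² - 12    [combine constants]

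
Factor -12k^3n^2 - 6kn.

6kn(-2k^2n - 1)

-12k^3n^2 - 6kn
= 6(-2k^3n^2 - kn)    [factor out 6]
= 6kn(-2k^2n - 1)    [factor out kn]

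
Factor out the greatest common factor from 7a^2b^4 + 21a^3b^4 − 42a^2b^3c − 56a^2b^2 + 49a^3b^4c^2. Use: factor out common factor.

7a^2b^4 + 21a^3b^4 − 42a^2b^3c − 56a^2b^2 + 49a^3b^4c^2
= 7(a^2b^4 + 3a^3b^4 − 6a^2b^3c − 8a^2b^2 + 7a^3b^4c^2)    [factor out 7]
= 7a^2b^2(b^2 + 3ab^2 − 6bc − 8 + 7ab^2c^2)    [factor out a^2b^2]

7a^2b^2(b^2 + 3ab^2 − 6bc − 8 + 7ab^2c^2)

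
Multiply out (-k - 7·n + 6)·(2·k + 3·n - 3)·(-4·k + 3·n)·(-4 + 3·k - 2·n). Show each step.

(-k - 7·n + 6)·(2·k + 3·n - 3)·(-4·k + 3·n)·(-4 + 3·k - 2·n)
= (-2·k^2 - 3·k·n + 3·k - 14·k·n - 21·n^2 + 21·n + 12·k + 18·n - 18)·(-4·k + 3·n)·(-4 + 3·k - 2·n)    [distributive law]
= (-2·k^2 - 17·k·n + 15·k - 21·n^2 + 39·n - 18)·(-4·k + 3·n)·(-4 + 3·k - 2·n)    [combine like terms]
= (8·k^3 - 6·k^2·n + 68·k^2·n - 51·k·n^2 - 60·k^2 + 45·k·n + 84·k·n^2 - 63·n^3 - 156·k·n + 117·n^2 + 72·k - 54·n)·(-4 + 3·k - 2·n)    [distributive law]
= (8·k^3 + 62·k^2·n + 33·k·n^2 - 60·k^2 - 111·k·n - 63·n^3 + 117·n^2 + 72·k - 54·n)·(-4 + 3·k - 2·n)    [combine like terms]
= -32·k^3 + 24·k^4 - 16·k^3·n - 248·k^2·n + 186·k^3·n - 124·k^2·n^2 - 132·k·n^2 + 99·k^2·n^2 - 66·k·n^3 + 240·k^2 - 180·k^3 + 120·k^2·n + 444·k·n - 333·k^2·n + 222·k·n^2 + 252·n^3 - 189·k·n^3 + 126·n^4 - 468·n^2 + 351·k·n^2 - 234·n^3 - 288·k + 216·k^2 - 144·k·n + 216·n - 162·k·n + 108·n^2    [distributive law]
= -212·k^3 + 24·k^4 + 170·k^3·n - 461·k^2·n - 25·k^2·n^2 + 441·k·n^2 - 255·k·n^3 + 456·k^2 + 138·k·n + 18·n^3 + 126·n^4 - 360·n^2 - 288·k + 216·n    [combine like terms]

-212·k^3 + 24·k^4 + 170·k^3·n - 461·k^2·n - 25·k^2·n^2 + 441·k·n^2 - 255·k·n^3 + 456·k^2 + 138·k·n + 18·n^3 + 126·n^4 - 360·n^2 - 288·k + 216·n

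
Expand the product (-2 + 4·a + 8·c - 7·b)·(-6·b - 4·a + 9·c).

(-2 + 4·a + 8·c - 7·b)·(-6·b - 4·a + 9·c)
= 12·b + 8·a - 18·c - 24·a·b - 16·a^2 + 36·a·c - 48·b·c - 32·a·c + 72·c^2 + 42·b^2 + 28·a·b - 63·b·c    [distributive law]
= 12·b + 8·a - 18·c + 4·a·b - 16·a^2 + 4·a·c - 111·b·c + 72·c^2 + 42·b^2    [combine like terms]

12·b + 8·a - 18·c + 4·a·b - 16·a^2 + 4·a·c - 111·b·c + 72·c^2 + 42·b^2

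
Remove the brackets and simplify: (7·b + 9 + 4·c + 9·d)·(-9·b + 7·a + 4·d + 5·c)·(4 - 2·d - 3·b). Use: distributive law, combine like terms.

-9·b^2 + 285·b^2·d + 189·b^3 + 7·a·b - 287·a·b·d - 147·a·b^2 - 158·b·d - 2·b·d^2 - 139·b·c - 181·b·c·d + 3·b^2·c - 324·b + 252·a + 126·a·d + 144·d + 72·d^2 + 180·c + 154·c·d + 112·a·c - 56·a·c·d - 84·a·b·c - 122·c·d^2 + 80·c^2 - 40·c^2·d - 60·b·c^2 - 126·a·d^2 - 72·d^3

(7·b + 9 + 4·c + 9·d)·(-9·b + 7·a + 4·d + 5·c)·(4 - 2·d - 3·b)
= (-63·b^2 + 49·a·b + 28·b·d + 35·b·c - 81·b + 63·a + 36·d + 45·c - 36·b·c + 28·a·c + 16·c·d + 20·c^2 - 81·b·d + 63·a·d + 36·d^2 + 45·c·d)·(4 - 2·d - 3·b)    [distributive law]
= (-63·b^2 + 49·a·b - 53·b·d - b·c - 81·b + 63·a + 36·d + 45·c + 28·a·c + 61·c·d + 20·c^2 + 63·a·d + 36·d^2)·(4 - 2·d - 3·b)    [combine like terms]
= -252·b^2 + 126·b^2·d + 189·b^3 + 196·a·b - 98·a·b·d - 147·a·b^2 - 212·b·d + 106·b·d^2 + 159·b^2·d - 4·b·c + 2·b·c·d + 3·b^2·c - 324·b + 162·b·d + 243·b^2 + 252·a - 126·a·d - 189·a·b + 144·d - 72·d^2 - 108·b·d + 180·c - 90·c·d - 135·b·c + 112·a·c - 56·a·c·d - 84·a·b·c + 244·c·d - 122·c·d^2 - 183·b·c·d + 80·c^2 - 40·c^2·d - 60·b·c^2 + 252·a·d - 126·a·d^2 - 189·a·b·d + 144·d^2 - 72·d^3 - 108·b·d^2    [distributive law]
= -9·b^2 + 285·b^2·d + 189·b^3 + 7·a·b - 287·a·b·d - 147·a·b^2 - 158·b·d - 2·b·d^2 - 139·b·c - 181·b·c·d + 3·b^2·c - 324·b + 252·a + 126·a·d + 144·d + 72·d^2 + 180·c + 154·c·d + 112·a·c - 56·a·c·d - 84·a·b·c - 122·c·d^2 + 80·c^2 - 40·c^2·d - 60·b·c^2 - 126·a·d^2 - 72·d^3    [combine like terms]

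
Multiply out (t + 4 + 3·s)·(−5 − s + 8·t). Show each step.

(t + 4 + 3·s)·(−5 − s + 8·t)
= −5·t − s·t + 8·t^2 − 20 − 4·s + 32·t − 15·s − 3·s^2 + 24·s·t    [distributive law]
= 27·t + 23·s·t + 8·t^2 − 20 − 19·s − 3·s^2    [combine like terms]

27·t + 23·s·t + 8·t^2 − 20 − 19·s − 3·s^2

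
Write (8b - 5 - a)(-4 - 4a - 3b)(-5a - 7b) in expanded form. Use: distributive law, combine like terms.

-83ab + 119b² + 117a²b + 323ab² + 168b³ - 100a - 140b - 120a² - 20a³

(8b - 5 - a)(-4 - 4a - 3b)(-5a - 7b)
= (-32b - 32ab - 24b² + 20 + 20a + 15b + 4a + 4a² + 3ab)(-5a - 7b)    [distributive law]
= (-17b - 29ab - 24b² + 20 + 24a + 4a²)(-5a - 7b)    [combine like terms]
= 85ab + 119b² + 145a²b + 203ab² + 120ab² + 168b³ - 100a - 140b - 120a² - 168ab - 20a³ - 28a²b    [distributive law]
= -83ab + 119b² + 117a²b + 323ab² + 168b³ - 100a - 140b - 120a² - 20a³    [combine like terms]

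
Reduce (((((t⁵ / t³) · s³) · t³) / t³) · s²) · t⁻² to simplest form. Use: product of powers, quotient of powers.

s⁵

(((((t⁵ / t³) · s³) · t³) / t³) · s²) · t⁻²
= ((((t² · s³) · t³) / t³) · s²) · t⁻²    [quotient of powers]
= s⁵    [quotient of powers; product of powers]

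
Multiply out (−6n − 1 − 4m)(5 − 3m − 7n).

−23n + 46mn + 42n² − 5 − 17m + 12m²

(−6n − 1 − 4m)(5 − 3m − 7n)
= −30n + 18mn + 42n² − 5 + 3m + 7n − 20m + 12m² + 28mn    [distributive law]
= −23n + 46mn + 42n² − 5 − 17m + 12m²    [combine like terms]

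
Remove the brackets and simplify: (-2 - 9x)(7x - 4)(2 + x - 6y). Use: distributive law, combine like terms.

(-2 - 9x)(7x - 4)(2 + x - 6y)
= (-14x + 8 - 63x^2 + 36x)(2 + x - 6y)    [distributive law]
= (22x + 8 - 63x^2)(2 + x - 6y)    [combine like terms]
= 44x + 22x^2 - 132xy + 16 + 8x - 48y - 126x^2 - 63x^3 + 378x^2y    [distributive law]
= 52x - 104x^2 - 132xy + 16 - 48y - 63x^3 + 378x^2y    [combine like terms]

52x - 104x^2 - 132xy + 16 - 48y - 63x^3 + 378x^2y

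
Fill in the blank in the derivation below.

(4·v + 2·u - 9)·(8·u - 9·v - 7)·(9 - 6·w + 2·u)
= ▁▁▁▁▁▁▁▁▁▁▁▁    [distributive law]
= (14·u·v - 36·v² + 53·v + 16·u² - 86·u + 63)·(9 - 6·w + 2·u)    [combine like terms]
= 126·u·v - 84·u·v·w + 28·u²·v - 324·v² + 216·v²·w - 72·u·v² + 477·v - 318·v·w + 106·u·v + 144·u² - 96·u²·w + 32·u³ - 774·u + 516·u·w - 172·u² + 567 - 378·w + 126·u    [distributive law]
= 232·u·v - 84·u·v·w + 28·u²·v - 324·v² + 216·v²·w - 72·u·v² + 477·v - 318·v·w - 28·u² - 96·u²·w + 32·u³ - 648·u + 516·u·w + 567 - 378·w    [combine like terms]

Applying distributive law to the line above:

(32·u·v - 36·v² - 28·v + 16·u² - 18·u·v - 14·u - 72·u + 81·v + 63)·(9 - 6·w + 2·u)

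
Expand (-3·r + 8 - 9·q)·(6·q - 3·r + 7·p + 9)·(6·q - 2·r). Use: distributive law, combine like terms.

162·q²·r + 36·q·r² - 18·r³ + 42·p·r² - 240·q·r + 102·r² - 198·q² + 336·p·q - 112·p·r + 432·q - 144·r - 324·q³ - 378·p·q²

(-3·r + 8 - 9·q)·(6·q - 3·r + 7·p + 9)·(6·q - 2·r)
= (-18·q·r + 9·r² - 21·p·r - 27·r + 48·q - 24·r + 56·p + 72 - 54·q² + 27·q·r - 63·p·q - 81·q)·(6·q - 2·r)    [distributive law]
= (9·q·r + 9·r² - 21·p·r - 51·r - 33·q + 56·p + 72 - 54·q² - 63·p·q)·(6·q - 2·r)    [combine like terms]
= 54·q²·r - 18·q·r² + 54·q·r² - 18·r³ - 126·p·q·r + 42·p·r² - 306·q·r + 102·r² - 198·q² + 66·q·r + 336·p·q - 112·p·r + 432·q - 144·r - 324·q³ + 108·q²·r - 378·p·q² + 126·p·q·r    [distributive law]
= 162·q²·r + 36·q·r² - 18·r³ + 42·p·r² - 240·q·r + 102·r² - 198·q² + 336·p·q - 112·p·r + 432·q - 144·r - 324·q³ - 378·p·q²    [combine like terms]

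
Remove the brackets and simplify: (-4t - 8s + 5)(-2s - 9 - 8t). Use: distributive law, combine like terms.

(-4t - 8s + 5)(-2s - 9 - 8t)
= 8st + 36t + 32t² + 16s² + 72s + 64st - 10s - 45 - 40t    [distributive law]
= 72st - 4t + 32t² + 16s² + 62s - 45    [combine like terms]

72st - 4t + 32t² + 16s² + 62s - 45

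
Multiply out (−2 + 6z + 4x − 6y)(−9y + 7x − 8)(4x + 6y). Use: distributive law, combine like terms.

−12xy + 396y^2 − 184x^2 + 64x + 96y + 36xyz − 324y^2z + 168x^2z − 192xz − 288yz − 144x^2y − 252xy^2 + 112x^3 + 324y^3

(−2 + 6z + 4x − 6y)(−9y + 7x − 8)(4x + 6y)
= (18y − 14x + 16 − 54yz + 42xz − 48z − 36xy + 28x^2 − 32x + 54y^2 − 42xy + 48y)(4x + 6y)    [distributive law]
= (66y − 46x + 16 − 54yz + 42xz − 48z − 78xy + 28x^2 + 54y^2)(4x + 6y)    [combine like terms]
= 264xy + 396y^2 − 184x^2 − 276xy + 64x + 96y − 216xyz − 324y^2z + 168x^2z + 252xyz − 192xz − 288yz − 312x^2y − 468xy^2 + 112x^3 + 168x^2y + 216xy^2 + 324y^3    [distributive law]
= −12xy + 396y^2 − 184x^2 + 64x + 96y + 36xyz − 324y^2z + 168x^2z − 192xz − 288yz − 144x^2y − 252xy^2 + 112x^3 + 324y^3    [combine like terms]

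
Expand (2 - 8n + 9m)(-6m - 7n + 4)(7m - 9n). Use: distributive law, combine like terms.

168m^2 - 538mn + 414n^2 + 56m - 72n + 381m^2n + 527mn^2 - 504n^3 - 378m^3

(2 - 8n + 9m)(-6m - 7n + 4)(7m - 9n)
= (-12m - 14n + 8 + 48mn + 56n^2 - 32n - 54m^2 - 63mn + 36m)(7m - 9n)    [distributive law]
= (24m - 46n + 8 - 15mn + 56n^2 - 54m^2)(7m - 9n)    [combine like terms]
= 168m^2 - 216mn - 322mn + 414n^2 + 56m - 72n - 105m^2n + 135mn^2 + 392mn^2 - 504n^3 - 378m^3 + 486m^2n    [distributive law]
= 168m^2 - 538mn + 414n^2 + 56m - 72n + 381m^2n + 527mn^2 - 504n^3 - 378m^3    [combine like terms]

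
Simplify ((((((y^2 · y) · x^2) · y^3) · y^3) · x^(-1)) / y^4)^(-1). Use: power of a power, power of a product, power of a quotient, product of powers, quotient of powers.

x^(-1)·y^(-5)

((((((y^2 · y) · x^2) · y^3) · y^3) · x^(-1)) / y^4)^(-1)
= ((((((y^2 · y) · x^2) · y^3) · y^3) · x^(-1))^(-1)) / ((y^4)^(-1))    [power of a quotient]
= ((((((y^2 · y) · x^2) · y^3) · y^3)^(-1)) · ((x^(-1))^(-1))) / ((y^4)^(-1))    [power of a product]
= ((((((y^2 · y) · x^2) · y^3)^(-1)) · ((y^3)^(-1))) · ((x^(-1))^(-1))) / ((y^4)^(-1))    [power of a product]
= ((((((y^2 · y) · x^2)^(-1)) · ((y^3)^(-1))) · ((y^3)^(-1))) · ((x^(-1))^(-1))) / ((y^4)^(-1))    [power of a product]
= ((((((y^2 · y)^(-1)) · ((x^2)^(-1))) · ((y^3)^(-1))) · ((y^3)^(-1))) · ((x^(-1))^(-1))) / ((y^4)^(-1))    [power of a product]
= (((((((y^2)^(-1)) · (y^(-1))) · ((x^2)^(-1))) · ((y^3)^(-1))) · ((y^3)^(-1))) · ((x^(-1))^(-1))) / ((y^4)^(-1))    [power of a product]
= (((((y^(-2) · (y^(-1))) · ((x^2)^(-1))) · ((y^3)^(-1))) · ((y^3)^(-1))) · ((x^(-1))^(-1))) / ((y^4)^(-1))    [power of a power]
= ((((y^(-3) · ((x^2)^(-1))) · ((y^3)^(-1))) · ((y^3)^(-1))) · ((x^(-1))^(-1))) / ((y^4)^(-1))    [product of powers]
= ((((y^(-3) · x^(-2)) · ((y^3)^(-1))) · ((y^3)^(-1))) · ((x^(-1))^(-1))) / ((y^4)^(-1))    [power of a power]
= ((((y^(-3) · x^(-2)) · y^(-3)) · ((y^3)^(-1))) · ((x^(-1))^(-1))) / ((y^4)^(-1))    [power of a power]
= ((((y^(-3) · x^(-2)) · y^(-3)) · y^(-3)) · ((x^(-1))^(-1))) / ((y^4)^(-1))    [power of a power]
= ((((y^(-3) · x^(-2)) · y^(-3)) · y^(-3)) · x) / ((y^4)^(-1))    [power of a power]
= ((((y^(-3) · x^(-2)) · y^(-3)) · y^(-3)) · x) / y^(-4)    [power of a power]
= x^(-1)·y^(-5)    [quotient of powers; product of powers]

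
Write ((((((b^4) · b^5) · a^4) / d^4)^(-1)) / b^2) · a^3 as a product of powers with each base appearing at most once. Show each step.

a^(-1)b^(-11)d^4

((((((b^4) · b^5) · a^4) / d^4)^(-1)) / b^2) · a^3
= ((((((b^4) · b^5) · a^4)^(-1)) / ((d^4)^(-1))) / b^2) · a^3    [power of a quotient]
= ((((((b^4) · b^5)^(-1)) · ((a^4)^(-1))) / ((d^4)^(-1))) / b^2) · a^3    [power of a product]
= ((((((b^4)^(-1)) · ((b^5)^(-1))) · ((a^4)^(-1))) / ((d^4)^(-1))) / b^2) · a^3    [power of a product]
= (((((b^(-4)) · ((b^5)^(-1))) · ((a^4)^(-1))) / ((d^4)^(-1))) / b^2) · a^3    [power of a power]
= ((((b^(-4) · b^(-5)) · ((a^4)^(-1))) / ((d^4)^(-1))) / b^2) · a^3    [power of a power]
= (((b^(-9) · ((a^4)^(-1))) / ((d^4)^(-1))) / b^2) · a^3    [product of powers]
= (((b^(-9) · a^(-4)) / ((d^4)^(-1))) / b^2) · a^3    [power of a power]
= (((b^(-9) · a^(-4)) / d^(-4)) / b^2) · a^3    [power of a power]
= a^(-1)b^(-11)d^4    [quotient of powers; product of powers]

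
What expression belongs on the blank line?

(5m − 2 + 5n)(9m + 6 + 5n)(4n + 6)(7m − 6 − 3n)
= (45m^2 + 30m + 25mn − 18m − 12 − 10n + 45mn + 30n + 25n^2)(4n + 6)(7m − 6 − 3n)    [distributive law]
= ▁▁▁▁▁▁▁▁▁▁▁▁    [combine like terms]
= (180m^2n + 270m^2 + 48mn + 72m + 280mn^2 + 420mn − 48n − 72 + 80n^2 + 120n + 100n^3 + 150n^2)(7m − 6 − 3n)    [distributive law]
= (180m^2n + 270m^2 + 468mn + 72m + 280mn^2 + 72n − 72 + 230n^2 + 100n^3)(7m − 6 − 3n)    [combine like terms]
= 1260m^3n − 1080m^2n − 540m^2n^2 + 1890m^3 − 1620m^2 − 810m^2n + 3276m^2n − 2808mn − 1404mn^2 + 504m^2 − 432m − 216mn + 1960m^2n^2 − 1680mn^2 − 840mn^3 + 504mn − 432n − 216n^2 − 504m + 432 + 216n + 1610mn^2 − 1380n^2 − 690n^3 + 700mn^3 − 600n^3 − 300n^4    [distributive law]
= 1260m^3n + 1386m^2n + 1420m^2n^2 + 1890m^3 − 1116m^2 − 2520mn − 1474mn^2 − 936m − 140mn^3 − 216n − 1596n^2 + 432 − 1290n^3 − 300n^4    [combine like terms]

After combine like terms, the bracketed line is:

(45m^2 + 12m + 70mn − 12 + 20n + 25n^2)(4n + 6)(7m − 6 − 3n)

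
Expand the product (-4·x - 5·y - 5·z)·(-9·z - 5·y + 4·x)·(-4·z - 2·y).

(-4·x - 5·y - 5·z)·(-9·z - 5·y + 4·x)·(-4·z - 2·y)
= (36·x·z + 20·x·y - 16·x² + 45·y·z + 25·y² - 20·x·y + 45·z² + 25·y·z - 20·x·z)·(-4·z - 2·y)    [distributive law]
= (16·x·z - 16·x² + 70·y·z + 25·y² + 45·z²)·(-4·z - 2·y)    [combine like terms]
= -64·x·z² - 32·x·y·z + 64·x²·z + 32·x²·y - 280·y·z² - 140·y²·z - 100·y²·z - 50·y³ - 180·z³ - 90·y·z²    [distributive law]
= -64·x·z² - 32·x·y·z + 64·x²·z + 32·x²·y - 370·y·z² - 240·y²·z - 50·y³ - 180·z³    [combine like terms]

-64·x·z² - 32·x·y·z + 64·x²·z + 32·x²·y - 370·y·z² - 240·y²·z - 50·y³ - 180·z³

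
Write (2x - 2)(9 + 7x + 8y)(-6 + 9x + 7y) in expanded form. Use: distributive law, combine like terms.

(2x - 2)(9 + 7x + 8y)(-6 + 9x + 7y)
= (18x + 14x^2 + 16xy - 18 - 14x - 16y)(-6 + 9x + 7y)    [distributive law]
= (4x + 14x^2 + 16xy - 18 - 16y)(-6 + 9x + 7y)    [combine like terms]
= -24x + 36x^2 + 28xy - 84x^2 + 126x^3 + 98x^2y - 96xy + 144x^2y + 112xy^2 + 108 - 162x - 126y + 96y - 144xy - 112y^2    [distributive law]
= -186x - 48x^2 - 212xy + 126x^3 + 242x^2y + 112xy^2 + 108 - 30y - 112y^2    [combine like terms]

-186x - 48x^2 - 212xy + 126x^3 + 242x^2y + 112xy^2 + 108 - 30y - 112y^2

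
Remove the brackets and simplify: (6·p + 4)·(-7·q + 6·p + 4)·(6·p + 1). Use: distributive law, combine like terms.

-252·p^2·q - 210·p·q + 216·p^3 + 324·p^2 + 144·p - 28·q + 16

(6·p + 4)·(-7·q + 6·p + 4)·(6·p + 1)
= (-42·p·q + 36·p^2 + 24·p - 28·q + 24·p + 16)·(6·p + 1)    [distributive law]
= (-42·p·q + 36·p^2 + 48·p - 28·q + 16)·(6·p + 1)    [combine like terms]
= -252·p^2·q - 42·p·q + 216·p^3 + 36·p^2 + 288·p^2 + 48·p - 168·p·q - 28·q + 96·p + 16    [distributive law]
= -252·p^2·q - 210·p·q + 216·p^3 + 324·p^2 + 144·p - 28·q + 16    [combine like terms]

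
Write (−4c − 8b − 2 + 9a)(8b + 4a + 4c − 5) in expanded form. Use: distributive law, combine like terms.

−64bc + 20ac − 16c^2 + 12c − 64b^2 + 40ab + 24b − 53a + 10 + 36a^2

(−4c − 8b − 2 + 9a)(8b + 4a + 4c − 5)
= −32bc − 16ac − 16c^2 + 20c − 64b^2 − 32ab − 32bc + 40b − 16b − 8a − 8c + 10 + 72ab + 36a^2 + 36ac − 45a    [distributive law]
= −64bc + 20ac − 16c^2 + 12c − 64b^2 + 40ab + 24b − 53a + 10 + 36a^2    [combine like terms]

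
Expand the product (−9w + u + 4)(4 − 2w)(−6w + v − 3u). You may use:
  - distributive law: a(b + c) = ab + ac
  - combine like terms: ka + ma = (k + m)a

264w² − 44vw + 108uw − 108w³ + 18vw² − 42uw² + 4uv − 12u² − 2uvw + 6u²w − 96w + 16v − 48u

(−9w + u + 4)(4 − 2w)(−6w + v − 3u)
= (−36w + 18w² + 4u − 2uw + 16 − 8w)(−6w + v − 3u)    [distributive law]
= (−44w + 18w² + 4u − 2uw + 16)(−6w + v − 3u)    [combine like terms]
= 264w² − 44vw + 132uw − 108w³ + 18vw² − 54uw² − 24uw + 4uv − 12u² + 12uw² − 2uvw + 6u²w − 96w + 16v − 48u    [distributive law]
= 264w² − 44vw + 108uw − 108w³ + 18vw² − 42uw² + 4uv − 12u² − 2uvw + 6u²w − 96w + 16v − 48u    [combine like terms]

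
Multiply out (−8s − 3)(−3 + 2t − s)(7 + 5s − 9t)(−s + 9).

(−8s − 3)(−3 + 2t − s)(7 + 5s − 9t)(−s + 9)
= (24s − 16st + 8s^2 + 9 − 6t + 3s)(7 + 5s − 9t)(−s + 9)    [distributive law]
= (27s − 16st + 8s^2 + 9 − 6t)(7 + 5s − 9t)(−s + 9)    [combine like terms]
= (189s + 135s^2 − 243st − 112st − 80s^2t + 144st^2 + 56s^2 + 40s^3 − 72s^2t + 63 + 45s − 81t − 42t − 30st + 54t^2)(−s + 9)    [distributive law]
= (234s + 191s^2 − 385st − 152s^2t + 144st^2 + 40s^3 + 63 − 123t + 54t^2)(−s + 9)    [combine like terms]
= −234s^2 + 2106s − 191s^3 + 1719s^2 + 385s^2t − 3465st + 152s^3t − 1368s^2t − 144s^2t^2 + 1296st^2 − 40s^4 + 360s^3 − 63s + 567 + 123st − 1107t − 54st^2 + 486t^2    [distributive law]
= 1485s^2 + 2043s + 169s^3 − 983s^2t − 3342st + 152s^3t − 144s^2t^2 + 1242st^2 − 40s^4 + 567 − 1107t + 486t^2    [combine like terms]

1485s^2 + 2043s + 169s^3 − 983s^2t − 3342st + 152s^3t − 144s^2t^2 + 1242st^2 − 40s^4 + 567 − 1107t + 486t^2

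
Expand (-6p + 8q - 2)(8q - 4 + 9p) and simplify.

24pq + 6p - 54p^2 + 64q^2 - 48q + 8

(-6p + 8q - 2)(8q - 4 + 9p)
= -48pq + 24p - 54p^2 + 64q^2 - 32q + 72pq - 16q + 8 - 18p    [distributive law]
= 24pq + 6p - 54p^2 + 64q^2 - 48q + 8    [combine like terms]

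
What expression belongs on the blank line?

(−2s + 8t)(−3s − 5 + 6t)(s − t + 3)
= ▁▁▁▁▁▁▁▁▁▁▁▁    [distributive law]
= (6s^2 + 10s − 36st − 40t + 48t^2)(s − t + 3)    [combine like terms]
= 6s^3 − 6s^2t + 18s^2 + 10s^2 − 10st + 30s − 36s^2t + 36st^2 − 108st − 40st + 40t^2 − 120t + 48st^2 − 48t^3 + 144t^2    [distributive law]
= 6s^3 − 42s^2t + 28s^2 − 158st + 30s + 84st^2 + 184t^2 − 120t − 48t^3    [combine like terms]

By distributive law:

(6s^2 + 10s − 12st − 24st − 40t + 48t^2)(s − t + 3)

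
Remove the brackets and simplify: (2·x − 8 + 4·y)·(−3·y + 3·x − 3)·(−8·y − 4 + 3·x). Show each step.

(2·x − 8 + 4·y)·(−3·y + 3·x − 3)·(−8·y − 4 + 3·x)
= (−6·x·y + 6·x^2 − 6·x + 24·y − 24·x + 24 − 12·y^2 + 12·x·y − 12·y)·(−8·y − 4 + 3·x)    [distributive law]
= (6·x·y + 6·x^2 − 30·x + 12·y + 24 − 12·y^2)·(−8·y − 4 + 3·x)    [combine like terms]
= −48·x·y^2 − 24·x·y + 18·x^2·y − 48·x^2·y − 24·x^2 + 18·x^3 + 240·x·y + 120·x − 90·x^2 − 96·y^2 − 48·y + 36·x·y − 192·y − 96 + 72·x + 96·y^3 + 48·y^2 − 36·x·y^2    [distributive law]
= −84·x·y^2 + 252·x·y − 30·x^2·y − 114·x^2 + 18·x^3 + 192·x − 48·y^2 − 240·y − 96 + 96·y^3    [combine like terms]

−84·x·y^2 + 252·x·y − 30·x^2·y − 114·x^2 + 18·x^3 + 192·x − 48·y^2 − 240·y − 96 + 96·y^3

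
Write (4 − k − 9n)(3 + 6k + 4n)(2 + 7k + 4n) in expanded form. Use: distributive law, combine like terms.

(4 − k − 9n)(3 + 6k + 4n)(2 + 7k + 4n)
= (12 + 24k + 16n − 3k − 6k² − 4kn − 27n − 54kn − 36n²)(2 + 7k + 4n)    [distributive law]
= (12 + 21k − 11n − 6k² − 58kn − 36n²)(2 + 7k + 4n)    [combine like terms]
= 24 + 84k + 48n + 42k + 147k² + 84kn − 22n − 77kn − 44n² − 12k² − 42k³ − 24k²n − 116kn − 406k²n − 232kn² − 72n² − 252kn² − 144n³    [distributive law]
= 24 + 126k + 26n + 135k² − 109kn − 116n² − 42k³ − 430k²n − 484kn² − 144n³    [combine like terms]

24 + 126k + 26n + 135k² − 109kn − 116n² − 42k³ − 430k²n − 484kn² − 144n³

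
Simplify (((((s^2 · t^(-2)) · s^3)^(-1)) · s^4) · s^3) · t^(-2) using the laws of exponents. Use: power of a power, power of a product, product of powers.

s^2

(((((s^2 · t^(-2)) · s^3)^(-1)) · s^4) · s^3) · t^(-2)
= (((((s^2 · t^(-2))^(-1)) · ((s^3)^(-1))) · s^4) · s^3) · t^(-2)    [power of a product]
= ((((((s^2)^(-1)) · ((t^(-2))^(-1))) · ((s^3)^(-1))) · s^4) · s^3) · t^(-2)    [power of a product]
= ((((s^(-2) · ((t^(-2))^(-1))) · ((s^3)^(-1))) · s^4) · s^3) · t^(-2)    [power of a power]
= ((((s^(-2) · t^2) · ((s^3)^(-1))) · s^4) · s^3) · t^(-2)    [power of a power]
= ((((s^(-2) · t^2) · s^(-3)) · s^4) · s^3) · t^(-2)    [power of a power]
= s^2    [product of powers]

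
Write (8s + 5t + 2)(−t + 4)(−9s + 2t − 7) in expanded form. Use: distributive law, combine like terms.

(8s + 5t + 2)(−t + 4)(−9s + 2t − 7)
= (−8st + 32s − 5t² + 20t − 2t + 8)(−9s + 2t − 7)    [distributive law]
= (−8st + 32s − 5t² + 18t + 8)(−9s + 2t − 7)    [combine like terms]
= 72s²t − 16st² + 56st − 288s² + 64st − 224s + 45st² − 10t³ + 35t² − 162st + 36t² − 126t − 72s + 16t − 56    [distributive law]
= 72s²t + 29st² − 42st − 288s² − 296s − 10t³ + 71t² − 110t − 56    [combine like terms]

72s²t + 29st² − 42st − 288s² − 296s − 10t³ + 71t² − 110t − 56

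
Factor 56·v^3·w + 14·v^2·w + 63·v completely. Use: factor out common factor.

56·v^3·w + 14·v^2·w + 63·v
= 7(8·v^3·w + 2·v^2·w + 9·v)    [factor out 7]
= 7·v(8·v^2·w + 2·v·w + 9)    [factor out v]

7·v(8·v^2·w + 2·v·w + 9)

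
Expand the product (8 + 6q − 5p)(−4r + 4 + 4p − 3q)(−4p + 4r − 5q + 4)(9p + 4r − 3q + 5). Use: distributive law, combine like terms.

(8 + 6q − 5p)(−4r + 4 + 4p − 3q)(−4p + 4r − 5q + 4)(9p + 4r − 3q + 5)
= (−32r + 32 + 32p − 24q − 24qr + 24q + 24pq − 18q^2 + 20pr − 20p − 20p^2 + 15pq)(−4p + 4r − 5q + 4)(9p + 4r − 3q + 5)    [distributive law]
= (−32r + 32 + 12p − 24qr + 39pq − 18q^2 + 20pr − 20p^2)(−4p + 4r − 5q + 4)(9p + 4r − 3q + 5)    [combine like terms]
= (128pr − 128r^2 + 160qr − 128r − 128p + 128r − 160q + 128 − 48p^2 + 48pr − 60pq + 48p + 96pqr − 96qr^2 + 120q^2r − 96qr − 156p^2q + 156pqr − 195pq^2 + 156pq + 72pq^2 − 72q^2r + 90q^3 − 72q^2 − 80p^2r + 80pr^2 − 100pqr + 80pr + 80p^3 − 80p^2r + 100p^2q − 80p^2)(9p + 4r − 3q + 5)    [distributive law]
= (256pr − 128r^2 + 64qr − 80p − 160q + 128 − 128p^2 + 96pq + 152pqr − 96qr^2 + 48q^2r − 56p^2q − 123pq^2 + 90q^3 − 72q^2 − 160p^2r + 80pr^2 + 80p^3)(9p + 4r − 3q + 5)    [combine like terms]
= 2304p^2r + 1024pr^2 − 768pqr + 1280pr − 1152pr^2 − 512r^3 + 384qr^2 − 640r^2 + 576pqr + 256qr^2 − 192q^2r + 320qr − 720p^2 − 320pr + 240pq − 400p − 1440pq − 640qr + 480q^2 − 800q + 1152p + 512r − 384q + 640 − 1152p^3 − 512p^2r + 384p^2q − 640p^2 + 864p^2q + 384pqr − 288pq^2 + 480pq + 1368p^2qr + 608pqr^2 − 456pq^2r + 760pqr − 864pqr^2 − 384qr^3 + 288q^2r^2 − 480qr^2 + 432pq^2r + 192q^2r^2 − 144q^3r + 240q^2r − 504p^3q − 224p^2qr + 168p^2q^2 − 280p^2q − 1107p^2q^2 − 492pq^2r + 369pq^3 − 615pq^2 + 810pq^3 + 360q^3r − 270q^4 + 450q^3 − 648pq^2 − 288q^2r + 216q^3 − 360q^2 − 1440p^3r − 640p^2r^2 + 480p^2qr − 800p^2r + 720p^2r^2 + 320pr^3 − 240pqr^2 + 400pr^2 + 720p^4 + 320p^3r − 240p^3q + 400p^3    [distributive law]
= 992p^2r + 272pr^2 + 952pqr + 960pr − 512r^3 + 160qr^2 − 640r^2 − 240q^2r − 320qr − 1360p^2 − 720pq + 752p + 120q^2 − 1184q + 512r + 640 − 752p^3 + 968p^2q − 1551pq^2 + 1624p^2qr − 496pqr^2 − 516pq^2r − 384qr^3 + 480q^2r^2 + 216q^3r − 744p^3q − 939p^2q^2 + 1179pq^3 − 270q^4 + 666q^3 − 1120p^3r + 80p^2r^2 + 320pr^3 + 720p^4    [combine like terms]

992p^2r + 272pr^2 + 952pqr + 960pr − 512r^3 + 160qr^2 − 640r^2 − 240q^2r − 320qr − 1360p^2 − 720pq + 752p + 120q^2 − 1184q + 512r + 640 − 752p^3 + 968p^2q − 1551pq^2 + 1624p^2qr − 496pqr^2 − 516pq^2r − 384qr^3 + 480q^2r^2 + 216q^3r − 744p^3q − 939p^2q^2 + 1179pq^3 − 270q^4 + 666q^3 − 1120p^3r + 80p^2r^2 + 320pr^3 + 720p^4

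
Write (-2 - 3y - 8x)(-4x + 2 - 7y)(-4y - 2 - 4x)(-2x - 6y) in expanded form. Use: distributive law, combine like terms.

(-2 - 3y - 8x)(-4x + 2 - 7y)(-4y - 2 - 4x)(-2x - 6y)
= (8x - 4 + 14y + 12xy - 6y + 21y² + 32x² - 16x + 56xy)(-4y - 2 - 4x)(-2x - 6y)    [distributive law]
= (-8x - 4 + 8y + 68xy + 21y² + 32x²)(-4y - 2 - 4x)(-2x - 6y)    [combine like terms]
= (32xy + 16x + 32x² + 16y + 8 + 16x - 32y² - 16y - 32xy - 272xy² - 136xy - 272x²y - 84y³ - 42y² - 84xy² - 128x²y - 64x² - 128x³)(-2x - 6y)    [distributive law]
= (-136xy + 32x - 32x² + 8 - 74y² - 356xy² - 400x²y - 84y³ - 128x³)(-2x - 6y)    [combine like terms]
= 272x²y + 816xy² - 64x² - 192xy + 64x³ + 192x²y - 16x - 48y + 148xy² + 444y³ + 712x²y² + 2136xy³ + 800x³y + 2400x²y² + 168xy³ + 504y⁴ + 256x⁴ + 768x³y    [distributive law]
= 464x²y + 964xy² - 64x² - 192xy + 64x³ - 16x - 48y + 444y³ + 3112x²y² + 2304xy³ + 1568x³y + 504y⁴ + 256x⁴    [combine like terms]

464x²y + 964xy² - 64x² - 192xy + 64x³ - 16x - 48y + 444y³ + 3112x²y² + 2304xy³ + 1568x³y + 504y⁴ + 256x⁴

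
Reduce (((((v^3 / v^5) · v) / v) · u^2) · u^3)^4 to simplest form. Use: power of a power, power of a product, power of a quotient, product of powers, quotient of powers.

(((((v^3 / v^5) · v) / v) · u^2) · u^3)^4
= (((((v^3 / v^5) · v) / v) · u^2)^4) · ((u^3)^4)    [power of a product]
= (((((v^3 / v^5) · v) / v)^4) · ((u^2)^4)) · ((u^3)^4)    [power of a product]
= (((((v^3 / v^5) · v)^4) / (v^4)) · ((u^2)^4)) · ((u^3)^4)    [power of a quotient]
= (((((v^3 / v^5)^4) · (v^4)) / (v^4)) · ((u^2)^4)) · ((u^3)^4)    [power of a product]
= ((((((v^3)^4) / ((v^5)^4)) · (v^4)) / (v^4)) · ((u^2)^4)) · ((u^3)^4)    [power of a quotient]
= ((((v^12 / ((v^5)^4)) · (v^4)) / (v^4)) · ((u^2)^4)) · ((u^3)^4)    [power of a power]
= ((((v^12 / v^20) · (v^4)) / (v^4)) · ((u^2)^4)) · ((u^3)^4)    [power of a power]
= (((v^(-8) · (v^4)) / (v^4)) · ((u^2)^4)) · ((u^3)^4)    [quotient of powers]
= ((v^(-4) / (v^4)) · ((u^2)^4)) · ((u^3)^4)    [product of powers]
= (v^(-8) · ((u^2)^4)) · ((u^3)^4)    [quotient of powers]
= (v^(-8) · u^8) · ((u^3)^4)    [power of a power]
= (v^(-8) · u^8) · u^12    [power of a power]
= u^20v^(-8)    [product of powers]

u^20v^(-8)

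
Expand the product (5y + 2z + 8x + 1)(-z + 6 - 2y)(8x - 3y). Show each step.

-48xyz + 27y^2z + 80xy - 84y^2 - 32xy^2 + 30y^3 - 16xz^2 + 6yz^2 + 88xz - 33yz - 64x^2z + 384x^2 - 128x^2y + 48x - 18y

(5y + 2z + 8x + 1)(-z + 6 - 2y)(8x - 3y)
= (-5yz + 30y - 10y^2 - 2z^2 + 12z - 4yz - 8xz + 48x - 16xy - z + 6 - 2y)(8x - 3y)    [distributive law]
= (-9yz + 28y - 10y^2 - 2z^2 + 11z - 8xz + 48x - 16xy + 6)(8x - 3y)    [combine like terms]
= -72xyz + 27y^2z + 224xy - 84y^2 - 80xy^2 + 30y^3 - 16xz^2 + 6yz^2 + 88xz - 33yz - 64x^2z + 24xyz + 384x^2 - 144xy - 128x^2y + 48xy^2 + 48x - 18y    [distributive law]
= -48xyz + 27y^2z + 80xy - 84y^2 - 32xy^2 + 30y^3 - 16xz^2 + 6yz^2 + 88xz - 33yz - 64x^2z + 384x^2 - 128x^2y + 48x - 18y    [combine like terms]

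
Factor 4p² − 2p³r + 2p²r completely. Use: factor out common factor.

2p²(2 − pr + r)

4p² − 2p³r + 2p²r
= 2(2p² − p³r + p²r)    [factor out 2]
= 2p²(2 − pr + r)    [factor out p²]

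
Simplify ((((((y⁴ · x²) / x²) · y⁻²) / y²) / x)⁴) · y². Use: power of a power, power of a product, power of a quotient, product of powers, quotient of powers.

x⁻⁴·y²

((((((y⁴ · x²) / x²) · y⁻²) / y²) / x)⁴) · y²
= ((((((y⁴ · x²) / x²) · y⁻²) / y²)⁴) / (x⁴)) · y²    [power of a quotient]
= ((((((y⁴ · x²) / x²) · y⁻²)⁴) / ((y²)⁴)) / (x⁴)) · y²    [power of a quotient]
= ((((((y⁴ · x²) / x²)⁴) · ((y⁻²)⁴)) / ((y²)⁴)) / (x⁴)) · y²    [power of a product]
= ((((((y⁴ · x²)⁴) / ((x²)⁴)) · ((y⁻²)⁴)) / ((y²)⁴)) / (x⁴)) · y²    [power of a quotient]
= (((((((y⁴)⁴) · ((x²)⁴)) / ((x²)⁴)) · ((y⁻²)⁴)) / ((y²)⁴)) / (x⁴)) · y²    [power of a product]
= (((((y¹⁶ · ((x²)⁴)) / ((x²)⁴)) · ((y⁻²)⁴)) / ((y²)⁴)) / (x⁴)) · y²    [power of a power]
= (((((y¹⁶ · x⁸) / ((x²)⁴)) · ((y⁻²)⁴)) / ((y²)⁴)) / (x⁴)) · y²    [power of a power]
= (((((y¹⁶ · x⁸) / x⁸) · ((y⁻²)⁴)) / ((y²)⁴)) / (x⁴)) · y²    [power of a power]
= (((((y¹⁶ · x⁸) / x⁸) · y⁻⁸) / ((y²)⁴)) / (x⁴)) · y²    [power of a power]
= (((((y¹⁶ · x⁸) / x⁸) · y⁻⁸) / y⁸) / (x⁴)) · y²    [power of a power]
= x⁻⁴·y²    [quotient of powers; product of powers]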